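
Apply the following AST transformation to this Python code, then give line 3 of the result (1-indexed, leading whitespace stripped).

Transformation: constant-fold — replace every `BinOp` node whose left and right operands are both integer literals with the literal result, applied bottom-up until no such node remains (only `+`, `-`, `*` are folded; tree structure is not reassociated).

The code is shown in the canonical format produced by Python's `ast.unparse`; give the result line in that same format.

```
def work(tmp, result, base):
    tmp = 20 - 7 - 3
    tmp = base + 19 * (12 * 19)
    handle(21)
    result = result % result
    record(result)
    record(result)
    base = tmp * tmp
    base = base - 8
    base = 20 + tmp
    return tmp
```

tmp = base + 4332

Transformed code:
def work(tmp, result, base):
    tmp = 10
    tmp = base + 4332
    handle(21)
    result = result % result
    record(result)
    record(result)
    base = tmp * tmp
    base = base - 8
    base = 20 + tmp
    return tmp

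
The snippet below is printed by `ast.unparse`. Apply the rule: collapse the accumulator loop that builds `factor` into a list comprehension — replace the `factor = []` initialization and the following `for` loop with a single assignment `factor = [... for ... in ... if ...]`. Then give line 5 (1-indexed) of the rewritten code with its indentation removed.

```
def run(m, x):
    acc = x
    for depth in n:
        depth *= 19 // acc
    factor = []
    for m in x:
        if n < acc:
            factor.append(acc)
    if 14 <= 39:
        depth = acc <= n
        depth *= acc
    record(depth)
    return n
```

factor = [acc for m in x if n < acc]

Transformed code:
def run(m, x):
    acc = x
    for depth in n:
        depth *= 19 // acc
    factor = [acc for m in x if n < acc]
    if 14 <= 39:
        depth = acc <= n
        depth *= acc
    record(depth)
    return n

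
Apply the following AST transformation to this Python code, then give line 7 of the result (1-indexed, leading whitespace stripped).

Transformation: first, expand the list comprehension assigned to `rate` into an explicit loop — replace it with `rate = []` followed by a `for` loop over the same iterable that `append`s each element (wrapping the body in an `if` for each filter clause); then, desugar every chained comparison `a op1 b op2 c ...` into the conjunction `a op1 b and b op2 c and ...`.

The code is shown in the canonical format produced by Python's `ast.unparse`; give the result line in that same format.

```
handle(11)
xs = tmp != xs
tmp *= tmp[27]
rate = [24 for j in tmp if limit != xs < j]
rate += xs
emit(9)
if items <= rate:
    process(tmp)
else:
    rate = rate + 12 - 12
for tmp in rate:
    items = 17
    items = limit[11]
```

Transformed code:
handle(11)
xs = tmp != xs
tmp *= tmp[27]
rate = []
for j in tmp:
    if limit != xs and xs < j:
        rate.append(24)
rate += xs
emit(9)
if items <= rate:
    process(tmp)
else:
    rate = rate + 12 - 12
for tmp in rate:
    items = 17
    items = limit[11]

rate.append(24)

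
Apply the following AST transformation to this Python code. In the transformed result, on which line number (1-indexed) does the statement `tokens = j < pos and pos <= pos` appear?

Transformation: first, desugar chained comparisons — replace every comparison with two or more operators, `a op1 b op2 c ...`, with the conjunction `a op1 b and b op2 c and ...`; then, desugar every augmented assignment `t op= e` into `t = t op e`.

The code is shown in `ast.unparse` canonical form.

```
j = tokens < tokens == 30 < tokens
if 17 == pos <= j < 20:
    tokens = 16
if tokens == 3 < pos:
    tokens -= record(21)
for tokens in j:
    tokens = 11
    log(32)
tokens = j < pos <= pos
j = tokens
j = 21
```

9

Transformed code:
j = tokens < tokens and tokens == 30 and (30 < tokens)
if 17 == pos and pos <= j and (j < 20):
    tokens = 16
if tokens == 3 and 3 < pos:
    tokens = tokens - record(21)
for tokens in j:
    tokens = 11
    log(32)
tokens = j < pos and pos <= pos
j = tokens
j = 21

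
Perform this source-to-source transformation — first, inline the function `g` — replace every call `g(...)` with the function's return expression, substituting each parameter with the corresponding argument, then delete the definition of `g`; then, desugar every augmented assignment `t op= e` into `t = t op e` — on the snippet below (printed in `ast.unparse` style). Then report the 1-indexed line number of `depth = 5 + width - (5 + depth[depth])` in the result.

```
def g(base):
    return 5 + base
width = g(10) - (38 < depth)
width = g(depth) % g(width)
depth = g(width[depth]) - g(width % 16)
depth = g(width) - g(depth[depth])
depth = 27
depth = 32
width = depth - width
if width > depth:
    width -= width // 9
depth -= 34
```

Transformed code:
width = 5 + 10 - (38 < depth)
width = (5 + depth) % (5 + width)
depth = 5 + width[depth] - (5 + width % 16)
depth = 5 + width - (5 + depth[depth])
depth = 27
depth = 32
width = depth - width
if width > depth:
    width = width - width // 9
depth = depth - 34

4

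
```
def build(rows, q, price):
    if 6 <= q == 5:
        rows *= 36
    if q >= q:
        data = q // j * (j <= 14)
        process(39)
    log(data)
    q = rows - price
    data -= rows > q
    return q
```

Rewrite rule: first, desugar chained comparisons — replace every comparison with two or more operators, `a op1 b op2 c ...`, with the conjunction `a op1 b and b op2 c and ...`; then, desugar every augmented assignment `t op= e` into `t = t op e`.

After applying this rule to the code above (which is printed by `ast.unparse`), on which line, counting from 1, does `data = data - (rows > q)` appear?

9

Transformed code:
def build(rows, q, price):
    if 6 <= q and q == 5:
        rows = rows * 36
    if q >= q:
        data = q // j * (j <= 14)
        process(39)
    log(data)
    q = rows - price
    data = data - (rows > q)
    return q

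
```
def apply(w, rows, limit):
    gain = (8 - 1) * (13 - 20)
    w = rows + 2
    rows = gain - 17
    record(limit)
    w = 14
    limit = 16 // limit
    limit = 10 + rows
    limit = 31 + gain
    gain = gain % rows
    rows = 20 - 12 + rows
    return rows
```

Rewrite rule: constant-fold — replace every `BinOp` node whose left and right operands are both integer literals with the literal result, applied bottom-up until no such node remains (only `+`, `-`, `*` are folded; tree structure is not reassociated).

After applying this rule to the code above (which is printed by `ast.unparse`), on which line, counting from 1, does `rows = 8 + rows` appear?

11

Transformed code:
def apply(w, rows, limit):
    gain = -49
    w = rows + 2
    rows = gain - 17
    record(limit)
    w = 14
    limit = 16 // limit
    limit = 10 + rows
    limit = 31 + gain
    gain = gain % rows
    rows = 8 + rows
    return rows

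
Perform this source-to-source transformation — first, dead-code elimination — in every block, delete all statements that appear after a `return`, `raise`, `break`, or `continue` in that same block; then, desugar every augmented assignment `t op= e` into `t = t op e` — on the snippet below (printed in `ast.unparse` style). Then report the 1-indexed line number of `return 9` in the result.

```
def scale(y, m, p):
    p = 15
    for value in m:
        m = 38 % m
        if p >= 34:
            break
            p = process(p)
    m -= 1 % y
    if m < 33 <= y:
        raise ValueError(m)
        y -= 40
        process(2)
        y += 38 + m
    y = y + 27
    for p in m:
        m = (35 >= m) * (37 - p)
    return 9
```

13

Transformed code:
def scale(y, m, p):
    p = 15
    for value in m:
        m = 38 % m
        if p >= 34:
            break
    m = m - 1 % y
    if m < 33 <= y:
        raise ValueError(m)
    y = y + 27
    for p in m:
        m = (35 >= m) * (37 - p)
    return 9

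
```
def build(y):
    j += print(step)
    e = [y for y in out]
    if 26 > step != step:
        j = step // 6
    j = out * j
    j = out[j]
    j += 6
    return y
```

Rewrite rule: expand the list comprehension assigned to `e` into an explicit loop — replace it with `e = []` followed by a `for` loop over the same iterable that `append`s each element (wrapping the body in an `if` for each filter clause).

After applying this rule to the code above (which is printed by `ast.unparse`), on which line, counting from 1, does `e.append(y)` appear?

5

Transformed code:
def build(y):
    j += print(step)
    e = []
    for y in out:
        e.append(y)
    if 26 > step != step:
        j = step // 6
    j = out * j
    j = out[j]
    j += 6
    return y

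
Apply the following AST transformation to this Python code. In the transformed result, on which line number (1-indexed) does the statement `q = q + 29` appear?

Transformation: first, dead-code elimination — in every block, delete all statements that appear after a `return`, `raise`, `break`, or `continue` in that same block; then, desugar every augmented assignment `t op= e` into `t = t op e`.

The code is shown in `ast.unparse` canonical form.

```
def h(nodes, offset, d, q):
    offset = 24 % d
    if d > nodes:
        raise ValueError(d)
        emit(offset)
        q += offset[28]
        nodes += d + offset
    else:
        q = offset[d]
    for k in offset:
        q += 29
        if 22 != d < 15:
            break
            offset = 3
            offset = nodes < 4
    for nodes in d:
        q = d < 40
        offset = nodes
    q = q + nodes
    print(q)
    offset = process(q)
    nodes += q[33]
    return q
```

Transformed code:
def h(nodes, offset, d, q):
    offset = 24 % d
    if d > nodes:
        raise ValueError(d)
    else:
        q = offset[d]
    for k in offset:
        q = q + 29
        if 22 != d < 15:
            break
    for nodes in d:
        q = d < 40
        offset = nodes
    q = q + nodes
    print(q)
    offset = process(q)
    nodes = nodes + q[33]
    return q

8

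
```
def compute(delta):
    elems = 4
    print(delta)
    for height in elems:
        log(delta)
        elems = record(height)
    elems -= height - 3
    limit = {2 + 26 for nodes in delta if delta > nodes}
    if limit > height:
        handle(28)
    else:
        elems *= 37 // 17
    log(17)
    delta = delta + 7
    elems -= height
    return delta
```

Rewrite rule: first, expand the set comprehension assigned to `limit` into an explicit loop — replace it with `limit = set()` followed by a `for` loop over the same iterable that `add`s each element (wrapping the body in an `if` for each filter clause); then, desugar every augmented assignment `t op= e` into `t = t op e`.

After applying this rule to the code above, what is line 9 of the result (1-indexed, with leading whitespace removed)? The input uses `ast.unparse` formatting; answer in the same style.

for nodes in delta:

Transformed code:
def compute(delta):
    elems = 4
    print(delta)
    for height in elems:
        log(delta)
        elems = record(height)
    elems = elems - (height - 3)
    limit = set()
    for nodes in delta:
        if delta > nodes:
            limit.add(2 + 26)
    if limit > height:
        handle(28)
    else:
        elems = elems * (37 // 17)
    log(17)
    delta = delta + 7
    elems = elems - height
    return delta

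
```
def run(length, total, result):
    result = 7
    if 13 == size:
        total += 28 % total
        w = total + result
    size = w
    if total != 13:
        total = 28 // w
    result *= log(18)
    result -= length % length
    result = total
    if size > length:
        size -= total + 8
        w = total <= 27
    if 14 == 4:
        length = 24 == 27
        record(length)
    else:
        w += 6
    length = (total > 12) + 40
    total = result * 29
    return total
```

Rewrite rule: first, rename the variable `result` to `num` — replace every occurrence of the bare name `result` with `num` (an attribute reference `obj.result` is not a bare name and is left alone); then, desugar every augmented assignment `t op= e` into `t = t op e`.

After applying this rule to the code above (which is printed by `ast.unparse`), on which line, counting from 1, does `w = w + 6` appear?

19

Transformed code:
def run(length, total, num):
    num = 7
    if 13 == size:
        total = total + 28 % total
        w = total + num
    size = w
    if total != 13:
        total = 28 // w
    num = num * log(18)
    num = num - length % length
    num = total
    if size > length:
        size = size - (total + 8)
        w = total <= 27
    if 14 == 4:
        length = 24 == 27
        record(length)
    else:
        w = w + 6
    length = (total > 12) + 40
    total = num * 29
    return total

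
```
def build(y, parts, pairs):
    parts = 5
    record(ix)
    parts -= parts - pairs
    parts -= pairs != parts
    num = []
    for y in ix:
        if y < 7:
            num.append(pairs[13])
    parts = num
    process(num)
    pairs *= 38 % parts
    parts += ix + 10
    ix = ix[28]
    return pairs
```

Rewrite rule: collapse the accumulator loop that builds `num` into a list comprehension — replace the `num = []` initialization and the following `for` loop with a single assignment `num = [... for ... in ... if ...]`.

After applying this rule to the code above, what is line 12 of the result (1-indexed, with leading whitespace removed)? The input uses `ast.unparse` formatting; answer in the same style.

Transformed code:
def build(y, parts, pairs):
    parts = 5
    record(ix)
    parts -= parts - pairs
    parts -= pairs != parts
    num = [pairs[13] for y in ix if y < 7]
    parts = num
    process(num)
    pairs *= 38 % parts
    parts += ix + 10
    ix = ix[28]
    return pairs

return pairs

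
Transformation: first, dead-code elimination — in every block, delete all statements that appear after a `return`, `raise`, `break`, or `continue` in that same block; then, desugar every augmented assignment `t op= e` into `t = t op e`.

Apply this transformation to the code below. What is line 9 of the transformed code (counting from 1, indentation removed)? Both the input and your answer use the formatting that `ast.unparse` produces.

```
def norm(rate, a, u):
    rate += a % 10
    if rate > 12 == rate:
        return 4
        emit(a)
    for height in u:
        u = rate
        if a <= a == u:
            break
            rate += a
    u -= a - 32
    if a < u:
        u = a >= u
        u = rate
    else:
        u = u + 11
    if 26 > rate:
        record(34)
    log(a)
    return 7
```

Transformed code:
def norm(rate, a, u):
    rate = rate + a % 10
    if rate > 12 == rate:
        return 4
    for height in u:
        u = rate
        if a <= a == u:
            break
    u = u - (a - 32)
    if a < u:
        u = a >= u
        u = rate
    else:
        u = u + 11
    if 26 > rate:
        record(34)
    log(a)
    return 7

u = u - (a - 32)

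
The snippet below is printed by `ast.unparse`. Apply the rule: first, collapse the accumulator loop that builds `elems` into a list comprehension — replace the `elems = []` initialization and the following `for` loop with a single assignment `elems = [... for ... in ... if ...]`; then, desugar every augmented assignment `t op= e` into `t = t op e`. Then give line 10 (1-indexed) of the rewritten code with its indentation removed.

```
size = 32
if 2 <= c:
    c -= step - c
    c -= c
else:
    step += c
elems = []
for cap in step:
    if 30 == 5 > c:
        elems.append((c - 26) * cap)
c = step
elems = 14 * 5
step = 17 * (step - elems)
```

step = 17 * (step - elems)

Transformed code:
size = 32
if 2 <= c:
    c = c - (step - c)
    c = c - c
else:
    step = step + c
elems = [(c - 26) * cap for cap in step if 30 == 5 > c]
c = step
elems = 14 * 5
step = 17 * (step - elems)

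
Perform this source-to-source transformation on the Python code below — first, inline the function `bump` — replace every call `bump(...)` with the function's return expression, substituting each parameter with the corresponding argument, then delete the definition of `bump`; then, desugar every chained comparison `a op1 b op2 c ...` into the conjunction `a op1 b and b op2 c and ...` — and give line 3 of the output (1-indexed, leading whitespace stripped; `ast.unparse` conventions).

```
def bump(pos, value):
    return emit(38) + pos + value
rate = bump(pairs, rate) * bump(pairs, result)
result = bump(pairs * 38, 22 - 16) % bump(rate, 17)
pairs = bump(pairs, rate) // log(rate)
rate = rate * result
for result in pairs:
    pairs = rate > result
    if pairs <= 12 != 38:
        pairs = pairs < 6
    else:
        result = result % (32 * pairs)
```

pairs = (emit(38) + pairs + rate) // log(rate)

Transformed code:
rate = (emit(38) + pairs + rate) * (emit(38) + pairs + result)
result = (emit(38) + pairs * 38 + (22 - 16)) % (emit(38) + rate + 17)
pairs = (emit(38) + pairs + rate) // log(rate)
rate = rate * result
for result in pairs:
    pairs = rate > result
    if pairs <= 12 and 12 != 38:
        pairs = pairs < 6
    else:
        result = result % (32 * pairs)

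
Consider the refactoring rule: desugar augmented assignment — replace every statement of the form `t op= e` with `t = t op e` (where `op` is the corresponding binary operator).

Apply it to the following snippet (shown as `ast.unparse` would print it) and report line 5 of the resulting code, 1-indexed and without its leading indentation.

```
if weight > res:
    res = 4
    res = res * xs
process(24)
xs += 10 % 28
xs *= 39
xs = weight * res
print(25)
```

Transformed code:
if weight > res:
    res = 4
    res = res * xs
process(24)
xs = xs + 10 % 28
xs = xs * 39
xs = weight * res
print(25)

xs = xs + 10 % 28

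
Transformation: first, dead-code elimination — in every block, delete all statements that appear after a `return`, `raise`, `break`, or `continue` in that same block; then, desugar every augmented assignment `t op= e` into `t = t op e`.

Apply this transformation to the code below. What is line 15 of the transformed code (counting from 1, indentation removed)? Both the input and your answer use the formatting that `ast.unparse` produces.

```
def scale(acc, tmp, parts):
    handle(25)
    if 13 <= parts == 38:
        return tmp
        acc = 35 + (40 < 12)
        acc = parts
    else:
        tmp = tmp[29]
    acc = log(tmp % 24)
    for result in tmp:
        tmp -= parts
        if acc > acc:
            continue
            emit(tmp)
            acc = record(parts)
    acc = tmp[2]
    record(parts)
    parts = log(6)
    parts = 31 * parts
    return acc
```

parts = 31 * parts

Transformed code:
def scale(acc, tmp, parts):
    handle(25)
    if 13 <= parts == 38:
        return tmp
    else:
        tmp = tmp[29]
    acc = log(tmp % 24)
    for result in tmp:
        tmp = tmp - parts
        if acc > acc:
            continue
    acc = tmp[2]
    record(parts)
    parts = log(6)
    parts = 31 * parts
    return acc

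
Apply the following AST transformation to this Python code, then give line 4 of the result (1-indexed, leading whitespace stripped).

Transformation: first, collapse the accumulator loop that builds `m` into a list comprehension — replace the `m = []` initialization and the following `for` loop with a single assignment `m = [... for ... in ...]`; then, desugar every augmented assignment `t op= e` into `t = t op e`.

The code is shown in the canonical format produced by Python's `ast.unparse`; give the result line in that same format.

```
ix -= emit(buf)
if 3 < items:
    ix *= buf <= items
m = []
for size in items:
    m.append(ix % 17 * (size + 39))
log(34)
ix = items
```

Transformed code:
ix = ix - emit(buf)
if 3 < items:
    ix = ix * (buf <= items)
m = [ix % 17 * (size + 39) for size in items]
log(34)
ix = items

m = [ix % 17 * (size + 39) for size in items]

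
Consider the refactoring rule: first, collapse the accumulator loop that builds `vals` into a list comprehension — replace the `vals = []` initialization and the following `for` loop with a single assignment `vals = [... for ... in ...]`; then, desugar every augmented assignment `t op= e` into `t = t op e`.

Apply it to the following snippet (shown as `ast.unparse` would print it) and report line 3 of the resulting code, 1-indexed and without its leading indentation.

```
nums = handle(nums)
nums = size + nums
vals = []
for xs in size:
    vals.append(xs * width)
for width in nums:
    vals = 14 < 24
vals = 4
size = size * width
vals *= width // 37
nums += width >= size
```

vals = [xs * width for xs in size]

Transformed code:
nums = handle(nums)
nums = size + nums
vals = [xs * width for xs in size]
for width in nums:
    vals = 14 < 24
vals = 4
size = size * width
vals = vals * (width // 37)
nums = nums + (width >= size)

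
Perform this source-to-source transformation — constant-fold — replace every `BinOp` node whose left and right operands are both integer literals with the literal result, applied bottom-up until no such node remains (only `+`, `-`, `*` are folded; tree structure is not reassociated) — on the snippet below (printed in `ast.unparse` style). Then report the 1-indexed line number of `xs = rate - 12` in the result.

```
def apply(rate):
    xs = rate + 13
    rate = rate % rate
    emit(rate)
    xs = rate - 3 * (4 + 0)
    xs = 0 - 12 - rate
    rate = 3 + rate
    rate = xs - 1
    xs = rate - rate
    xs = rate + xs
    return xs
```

Transformed code:
def apply(rate):
    xs = rate + 13
    rate = rate % rate
    emit(rate)
    xs = rate - 12
    xs = -12 - rate
    rate = 3 + rate
    rate = xs - 1
    xs = rate - rate
    xs = rate + xs
    return xs

5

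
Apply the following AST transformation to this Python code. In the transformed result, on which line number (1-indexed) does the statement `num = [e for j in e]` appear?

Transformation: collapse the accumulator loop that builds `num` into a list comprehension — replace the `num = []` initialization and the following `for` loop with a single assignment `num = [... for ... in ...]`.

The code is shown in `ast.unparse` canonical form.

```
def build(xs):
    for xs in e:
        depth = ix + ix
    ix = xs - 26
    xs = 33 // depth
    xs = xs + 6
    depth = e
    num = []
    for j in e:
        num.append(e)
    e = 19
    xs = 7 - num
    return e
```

Transformed code:
def build(xs):
    for xs in e:
        depth = ix + ix
    ix = xs - 26
    xs = 33 // depth
    xs = xs + 6
    depth = e
    num = [e for j in e]
    e = 19
    xs = 7 - num
    return e

8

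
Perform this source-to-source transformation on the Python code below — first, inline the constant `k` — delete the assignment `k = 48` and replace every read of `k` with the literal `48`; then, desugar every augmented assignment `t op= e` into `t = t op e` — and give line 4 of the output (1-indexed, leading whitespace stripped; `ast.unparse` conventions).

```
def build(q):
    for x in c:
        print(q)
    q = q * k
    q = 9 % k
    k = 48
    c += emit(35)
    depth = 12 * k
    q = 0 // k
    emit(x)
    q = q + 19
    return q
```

q = q * 48

Transformed code:
def build(q):
    for x in c:
        print(q)
    q = q * 48
    q = 9 % 48
    c = c + emit(35)
    depth = 12 * 48
    q = 0 // 48
    emit(x)
    q = q + 19
    return q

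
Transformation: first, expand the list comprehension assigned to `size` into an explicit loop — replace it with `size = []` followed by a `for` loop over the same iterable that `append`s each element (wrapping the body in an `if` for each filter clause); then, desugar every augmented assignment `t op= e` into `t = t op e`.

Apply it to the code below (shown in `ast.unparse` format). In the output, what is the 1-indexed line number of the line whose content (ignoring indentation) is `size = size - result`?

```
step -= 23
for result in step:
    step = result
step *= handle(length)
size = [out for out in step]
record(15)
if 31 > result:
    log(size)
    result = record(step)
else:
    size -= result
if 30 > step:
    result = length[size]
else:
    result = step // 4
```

Transformed code:
step = step - 23
for result in step:
    step = result
step = step * handle(length)
size = []
for out in step:
    size.append(out)
record(15)
if 31 > result:
    log(size)
    result = record(step)
else:
    size = size - result
if 30 > step:
    result = length[size]
else:
    result = step // 4

13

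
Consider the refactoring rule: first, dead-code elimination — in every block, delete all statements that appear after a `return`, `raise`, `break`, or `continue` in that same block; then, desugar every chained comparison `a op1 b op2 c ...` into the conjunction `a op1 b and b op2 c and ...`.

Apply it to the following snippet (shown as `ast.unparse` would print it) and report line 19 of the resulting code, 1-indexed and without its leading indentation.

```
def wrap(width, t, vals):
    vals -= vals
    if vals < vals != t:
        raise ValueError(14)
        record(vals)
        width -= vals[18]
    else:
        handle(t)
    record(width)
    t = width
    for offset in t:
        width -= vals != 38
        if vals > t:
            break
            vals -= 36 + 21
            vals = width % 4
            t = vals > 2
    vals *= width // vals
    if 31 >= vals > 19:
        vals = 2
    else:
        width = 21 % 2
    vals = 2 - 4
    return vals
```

return vals

Transformed code:
def wrap(width, t, vals):
    vals -= vals
    if vals < vals and vals != t:
        raise ValueError(14)
    else:
        handle(t)
    record(width)
    t = width
    for offset in t:
        width -= vals != 38
        if vals > t:
            break
    vals *= width // vals
    if 31 >= vals and vals > 19:
        vals = 2
    else:
        width = 21 % 2
    vals = 2 - 4
    return vals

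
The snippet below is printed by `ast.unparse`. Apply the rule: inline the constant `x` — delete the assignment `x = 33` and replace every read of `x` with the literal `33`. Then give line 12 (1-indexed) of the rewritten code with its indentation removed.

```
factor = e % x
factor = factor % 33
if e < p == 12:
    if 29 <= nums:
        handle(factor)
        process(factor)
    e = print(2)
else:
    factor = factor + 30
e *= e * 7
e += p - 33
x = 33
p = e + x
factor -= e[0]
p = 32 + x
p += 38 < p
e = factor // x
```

Transformed code:
factor = e % 33
factor = factor % 33
if e < p == 12:
    if 29 <= nums:
        handle(factor)
        process(factor)
    e = print(2)
else:
    factor = factor + 30
e *= e * 7
e += p - 33
p = e + 33
factor -= e[0]
p = 32 + 33
p += 38 < p
e = factor // 33

p = e + 33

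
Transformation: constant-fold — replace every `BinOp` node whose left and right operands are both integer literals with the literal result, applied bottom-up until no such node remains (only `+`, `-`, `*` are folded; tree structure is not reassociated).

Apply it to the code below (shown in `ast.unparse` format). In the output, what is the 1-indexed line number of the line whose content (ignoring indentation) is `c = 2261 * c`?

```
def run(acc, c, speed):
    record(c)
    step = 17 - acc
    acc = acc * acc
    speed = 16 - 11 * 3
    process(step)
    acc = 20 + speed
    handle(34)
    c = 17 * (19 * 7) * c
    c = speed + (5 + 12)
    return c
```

Transformed code:
def run(acc, c, speed):
    record(c)
    step = 17 - acc
    acc = acc * acc
    speed = -17
    process(step)
    acc = 20 + speed
    handle(34)
    c = 2261 * c
    c = speed + 17
    return c

9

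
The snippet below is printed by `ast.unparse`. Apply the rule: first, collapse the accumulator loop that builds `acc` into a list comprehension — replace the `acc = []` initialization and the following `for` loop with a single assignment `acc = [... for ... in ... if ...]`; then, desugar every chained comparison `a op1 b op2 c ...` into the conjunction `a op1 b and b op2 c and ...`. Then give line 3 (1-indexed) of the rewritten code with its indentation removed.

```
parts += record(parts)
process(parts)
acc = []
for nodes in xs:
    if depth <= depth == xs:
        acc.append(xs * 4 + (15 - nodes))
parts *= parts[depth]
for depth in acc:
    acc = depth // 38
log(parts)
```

Transformed code:
parts += record(parts)
process(parts)
acc = [xs * 4 + (15 - nodes) for nodes in xs if depth <= depth and depth == xs]
parts *= parts[depth]
for depth in acc:
    acc = depth // 38
log(parts)

acc = [xs * 4 + (15 - nodes) for nodes in xs if depth <= depth and depth == xs]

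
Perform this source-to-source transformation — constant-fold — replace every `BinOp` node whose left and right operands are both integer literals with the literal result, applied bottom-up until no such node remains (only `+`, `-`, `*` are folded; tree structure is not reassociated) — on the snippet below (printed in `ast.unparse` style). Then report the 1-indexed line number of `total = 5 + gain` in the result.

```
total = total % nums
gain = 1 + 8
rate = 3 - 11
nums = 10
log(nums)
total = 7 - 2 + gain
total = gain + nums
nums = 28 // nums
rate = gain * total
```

6

Transformed code:
total = total % nums
gain = 9
rate = -8
nums = 10
log(nums)
total = 5 + gain
total = gain + nums
nums = 28 // nums
rate = gain * total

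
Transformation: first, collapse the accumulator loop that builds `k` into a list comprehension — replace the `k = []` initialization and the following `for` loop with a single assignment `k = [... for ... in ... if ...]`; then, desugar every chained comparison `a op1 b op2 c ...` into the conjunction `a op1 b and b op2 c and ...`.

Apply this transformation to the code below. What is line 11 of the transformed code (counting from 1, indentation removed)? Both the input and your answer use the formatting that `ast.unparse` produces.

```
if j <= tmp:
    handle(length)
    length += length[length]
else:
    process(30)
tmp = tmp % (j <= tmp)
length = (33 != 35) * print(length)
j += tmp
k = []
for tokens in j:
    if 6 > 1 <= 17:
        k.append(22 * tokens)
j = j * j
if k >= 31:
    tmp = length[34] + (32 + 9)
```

if k >= 31:

Transformed code:
if j <= tmp:
    handle(length)
    length += length[length]
else:
    process(30)
tmp = tmp % (j <= tmp)
length = (33 != 35) * print(length)
j += tmp
k = [22 * tokens for tokens in j if 6 > 1 and 1 <= 17]
j = j * j
if k >= 31:
    tmp = length[34] + (32 + 9)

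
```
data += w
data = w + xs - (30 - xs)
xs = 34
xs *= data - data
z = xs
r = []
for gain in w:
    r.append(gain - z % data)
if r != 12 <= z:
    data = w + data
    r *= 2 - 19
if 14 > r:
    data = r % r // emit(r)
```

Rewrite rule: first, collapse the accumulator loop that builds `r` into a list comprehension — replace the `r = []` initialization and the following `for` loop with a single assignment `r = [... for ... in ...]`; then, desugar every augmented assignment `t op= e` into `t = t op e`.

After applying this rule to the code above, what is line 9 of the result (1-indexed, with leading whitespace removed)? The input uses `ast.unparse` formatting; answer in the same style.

r = r * (2 - 19)

Transformed code:
data = data + w
data = w + xs - (30 - xs)
xs = 34
xs = xs * (data - data)
z = xs
r = [gain - z % data for gain in w]
if r != 12 <= z:
    data = w + data
    r = r * (2 - 19)
if 14 > r:
    data = r % r // emit(r)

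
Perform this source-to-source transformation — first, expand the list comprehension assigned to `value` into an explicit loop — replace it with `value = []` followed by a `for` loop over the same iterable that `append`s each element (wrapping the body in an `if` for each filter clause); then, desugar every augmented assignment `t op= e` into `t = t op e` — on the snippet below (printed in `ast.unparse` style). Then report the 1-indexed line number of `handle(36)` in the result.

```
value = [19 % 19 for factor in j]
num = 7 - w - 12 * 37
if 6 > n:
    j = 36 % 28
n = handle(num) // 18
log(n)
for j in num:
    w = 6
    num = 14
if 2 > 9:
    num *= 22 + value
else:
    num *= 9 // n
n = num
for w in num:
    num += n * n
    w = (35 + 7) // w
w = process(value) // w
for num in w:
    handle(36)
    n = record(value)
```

Transformed code:
value = []
for factor in j:
    value.append(19 % 19)
num = 7 - w - 12 * 37
if 6 > n:
    j = 36 % 28
n = handle(num) // 18
log(n)
for j in num:
    w = 6
    num = 14
if 2 > 9:
    num = num * (22 + value)
else:
    num = num * (9 // n)
n = num
for w in num:
    num = num + n * n
    w = (35 + 7) // w
w = process(value) // w
for num in w:
    handle(36)
    n = record(value)

22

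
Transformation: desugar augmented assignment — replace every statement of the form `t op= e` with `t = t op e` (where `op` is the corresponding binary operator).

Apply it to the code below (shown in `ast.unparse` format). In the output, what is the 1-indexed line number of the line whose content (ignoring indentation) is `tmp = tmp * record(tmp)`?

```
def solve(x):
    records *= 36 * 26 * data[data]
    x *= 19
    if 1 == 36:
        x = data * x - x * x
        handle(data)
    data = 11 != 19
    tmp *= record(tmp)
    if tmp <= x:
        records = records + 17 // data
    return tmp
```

Transformed code:
def solve(x):
    records = records * (36 * 26 * data[data])
    x = x * 19
    if 1 == 36:
        x = data * x - x * x
        handle(data)
    data = 11 != 19
    tmp = tmp * record(tmp)
    if tmp <= x:
        records = records + 17 // data
    return tmp

8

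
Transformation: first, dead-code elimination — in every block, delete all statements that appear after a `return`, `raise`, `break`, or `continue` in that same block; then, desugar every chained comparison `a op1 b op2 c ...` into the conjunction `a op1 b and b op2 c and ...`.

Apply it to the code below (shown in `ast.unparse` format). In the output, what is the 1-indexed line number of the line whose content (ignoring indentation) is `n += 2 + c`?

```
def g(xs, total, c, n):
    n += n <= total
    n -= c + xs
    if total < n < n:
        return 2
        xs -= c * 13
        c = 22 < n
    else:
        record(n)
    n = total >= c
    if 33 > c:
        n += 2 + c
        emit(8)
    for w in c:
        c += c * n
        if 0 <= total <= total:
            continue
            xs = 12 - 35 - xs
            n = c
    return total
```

10

Transformed code:
def g(xs, total, c, n):
    n += n <= total
    n -= c + xs
    if total < n and n < n:
        return 2
    else:
        record(n)
    n = total >= c
    if 33 > c:
        n += 2 + c
        emit(8)
    for w in c:
        c += c * n
        if 0 <= total and total <= total:
            continue
    return total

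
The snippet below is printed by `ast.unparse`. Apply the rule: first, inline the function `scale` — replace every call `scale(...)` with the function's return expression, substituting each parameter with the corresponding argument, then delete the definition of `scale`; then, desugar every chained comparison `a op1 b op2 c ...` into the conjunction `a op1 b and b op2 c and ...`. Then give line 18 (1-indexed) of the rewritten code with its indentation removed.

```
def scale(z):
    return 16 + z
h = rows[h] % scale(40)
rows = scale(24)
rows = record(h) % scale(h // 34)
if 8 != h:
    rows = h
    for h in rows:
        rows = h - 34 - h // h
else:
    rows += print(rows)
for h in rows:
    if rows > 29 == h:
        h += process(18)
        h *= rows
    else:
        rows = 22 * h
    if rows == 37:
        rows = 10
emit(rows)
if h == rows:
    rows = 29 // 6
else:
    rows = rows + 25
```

Transformed code:
h = rows[h] % (16 + 40)
rows = 16 + 24
rows = record(h) % (16 + h // 34)
if 8 != h:
    rows = h
    for h in rows:
        rows = h - 34 - h // h
else:
    rows += print(rows)
for h in rows:
    if rows > 29 and 29 == h:
        h += process(18)
        h *= rows
    else:
        rows = 22 * h
    if rows == 37:
        rows = 10
emit(rows)
if h == rows:
    rows = 29 // 6
else:
    rows = rows + 25

emit(rows)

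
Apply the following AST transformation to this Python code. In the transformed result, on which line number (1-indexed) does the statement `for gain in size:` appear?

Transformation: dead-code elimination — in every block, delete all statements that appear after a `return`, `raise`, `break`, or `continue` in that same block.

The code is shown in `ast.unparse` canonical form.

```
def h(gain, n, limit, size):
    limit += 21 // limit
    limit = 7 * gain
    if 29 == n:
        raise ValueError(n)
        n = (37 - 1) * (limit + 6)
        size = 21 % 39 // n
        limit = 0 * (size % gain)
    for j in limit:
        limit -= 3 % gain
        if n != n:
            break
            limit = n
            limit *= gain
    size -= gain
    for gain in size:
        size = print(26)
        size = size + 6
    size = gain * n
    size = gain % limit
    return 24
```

Transformed code:
def h(gain, n, limit, size):
    limit += 21 // limit
    limit = 7 * gain
    if 29 == n:
        raise ValueError(n)
    for j in limit:
        limit -= 3 % gain
        if n != n:
            break
    size -= gain
    for gain in size:
        size = print(26)
        size = size + 6
    size = gain * n
    size = gain % limit
    return 24

11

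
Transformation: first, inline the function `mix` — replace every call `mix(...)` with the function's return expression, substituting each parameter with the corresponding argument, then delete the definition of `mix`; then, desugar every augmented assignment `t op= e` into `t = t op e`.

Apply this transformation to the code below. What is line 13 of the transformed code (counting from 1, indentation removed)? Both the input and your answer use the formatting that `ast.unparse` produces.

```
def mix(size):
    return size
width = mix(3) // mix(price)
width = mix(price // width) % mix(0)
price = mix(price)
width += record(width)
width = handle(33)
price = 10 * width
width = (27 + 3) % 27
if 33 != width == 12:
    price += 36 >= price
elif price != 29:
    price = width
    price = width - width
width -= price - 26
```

width = width - (price - 26)

Transformed code:
width = 3 // price
width = price // width % 0
price = price
width = width + record(width)
width = handle(33)
price = 10 * width
width = (27 + 3) % 27
if 33 != width == 12:
    price = price + (36 >= price)
elif price != 29:
    price = width
    price = width - width
width = width - (price - 26)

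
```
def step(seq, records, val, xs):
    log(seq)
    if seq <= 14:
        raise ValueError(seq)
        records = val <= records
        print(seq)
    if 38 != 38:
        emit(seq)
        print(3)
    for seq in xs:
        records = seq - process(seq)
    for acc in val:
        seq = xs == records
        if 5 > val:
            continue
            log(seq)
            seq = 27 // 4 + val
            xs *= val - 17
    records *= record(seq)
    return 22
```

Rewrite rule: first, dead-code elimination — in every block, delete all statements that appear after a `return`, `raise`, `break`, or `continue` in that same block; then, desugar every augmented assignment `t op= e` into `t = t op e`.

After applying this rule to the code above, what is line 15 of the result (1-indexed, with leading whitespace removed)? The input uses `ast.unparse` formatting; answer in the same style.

Transformed code:
def step(seq, records, val, xs):
    log(seq)
    if seq <= 14:
        raise ValueError(seq)
    if 38 != 38:
        emit(seq)
        print(3)
    for seq in xs:
        records = seq - process(seq)
    for acc in val:
        seq = xs == records
        if 5 > val:
            continue
    records = records * record(seq)
    return 22

return 22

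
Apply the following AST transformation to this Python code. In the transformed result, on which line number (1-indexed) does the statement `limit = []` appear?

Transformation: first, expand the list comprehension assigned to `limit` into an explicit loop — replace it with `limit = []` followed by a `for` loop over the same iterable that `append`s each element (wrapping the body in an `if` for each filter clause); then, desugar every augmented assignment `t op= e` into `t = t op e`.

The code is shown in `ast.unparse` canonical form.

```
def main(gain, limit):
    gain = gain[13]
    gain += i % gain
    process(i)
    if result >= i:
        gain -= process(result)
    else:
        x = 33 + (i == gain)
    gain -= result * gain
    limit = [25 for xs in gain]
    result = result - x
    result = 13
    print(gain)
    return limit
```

10

Transformed code:
def main(gain, limit):
    gain = gain[13]
    gain = gain + i % gain
    process(i)
    if result >= i:
        gain = gain - process(result)
    else:
        x = 33 + (i == gain)
    gain = gain - result * gain
    limit = []
    for xs in gain:
        limit.append(25)
    result = result - x
    result = 13
    print(gain)
    return limit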